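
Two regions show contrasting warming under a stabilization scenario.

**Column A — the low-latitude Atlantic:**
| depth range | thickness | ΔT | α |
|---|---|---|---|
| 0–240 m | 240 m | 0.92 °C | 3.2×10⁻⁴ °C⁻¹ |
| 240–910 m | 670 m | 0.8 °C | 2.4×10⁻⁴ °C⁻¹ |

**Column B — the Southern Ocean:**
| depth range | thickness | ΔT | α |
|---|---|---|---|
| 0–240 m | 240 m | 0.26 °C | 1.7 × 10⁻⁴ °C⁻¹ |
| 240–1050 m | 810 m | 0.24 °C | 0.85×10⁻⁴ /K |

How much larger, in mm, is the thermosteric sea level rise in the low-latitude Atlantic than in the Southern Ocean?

A 3.2×10⁻⁴ × 0.92 × 240 = 0.070656 m
A 2.4×10⁻⁴ × 670 × 0.8 = 0.12864 m
A total: 0.199296 m
B Layer 1: 0.26 × 1.7×10⁻⁴ × 240 = 0.010608 m
B Layer 2: 0.24 × 0.85×10⁻⁴ × 810 = 0.016524 m
B total: 0.027132 m
Difference: 0.199296 − 0.027132 = 0.172164 m

170 mm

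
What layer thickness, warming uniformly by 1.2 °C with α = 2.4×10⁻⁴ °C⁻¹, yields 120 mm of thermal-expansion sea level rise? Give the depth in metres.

H ≈ 420 m

H = Δh/(αΔT) = 0.12 / (2.4×10⁻⁴ × 1.2) ≈ 416.7 m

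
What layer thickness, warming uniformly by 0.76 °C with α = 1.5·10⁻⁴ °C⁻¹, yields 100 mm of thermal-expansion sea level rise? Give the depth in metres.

H ≈ 880 m

H = Δh/(αΔT) = 0.1 / (1.5×10⁻⁴ × 0.76) ≈ 877.2 m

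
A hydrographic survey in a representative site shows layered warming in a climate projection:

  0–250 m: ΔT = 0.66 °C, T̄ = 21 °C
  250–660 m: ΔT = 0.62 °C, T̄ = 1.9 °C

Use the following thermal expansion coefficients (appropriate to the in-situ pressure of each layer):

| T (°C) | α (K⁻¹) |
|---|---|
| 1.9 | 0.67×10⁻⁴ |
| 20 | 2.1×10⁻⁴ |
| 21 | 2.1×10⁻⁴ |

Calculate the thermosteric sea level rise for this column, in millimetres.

about 51.7 mm

Layer 1 at 21 °C → α = 2.1×10⁻⁴ K⁻¹
Layer 2 at 1.9 °C → α = 0.67×10⁻⁴ K⁻¹
0–250 m: 0.66 × 250 × 2.1×10⁻⁴ = 0.03465 m
0.67×10⁻⁴ × 0.62 × 410 = 0.0170314 m
Δh = 0.03465 + 0.0170314 = 0.0516814 m ≈ 51.7 mm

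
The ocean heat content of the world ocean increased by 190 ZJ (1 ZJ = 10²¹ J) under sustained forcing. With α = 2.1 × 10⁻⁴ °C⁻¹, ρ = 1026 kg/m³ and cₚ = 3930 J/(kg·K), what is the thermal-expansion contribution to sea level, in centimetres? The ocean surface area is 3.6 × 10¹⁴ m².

2.7 cm

Per unit area: Q = 190×10²¹ / (3.6×10¹⁴) ≈ 5.278×10⁸ J/m²
Δh = αQ/(ρcₚ) = 2.1×10⁻⁴ × 5.278×10⁸ / (1026 × 3930) ≈ 0.027488 m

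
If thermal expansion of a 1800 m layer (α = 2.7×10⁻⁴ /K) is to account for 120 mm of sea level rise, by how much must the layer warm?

ΔT = Δh/(αH) = 0.12 / (2.7×10⁻⁴ × 1800) ≈ 0.2469 K

ΔT ≈ 0.247 K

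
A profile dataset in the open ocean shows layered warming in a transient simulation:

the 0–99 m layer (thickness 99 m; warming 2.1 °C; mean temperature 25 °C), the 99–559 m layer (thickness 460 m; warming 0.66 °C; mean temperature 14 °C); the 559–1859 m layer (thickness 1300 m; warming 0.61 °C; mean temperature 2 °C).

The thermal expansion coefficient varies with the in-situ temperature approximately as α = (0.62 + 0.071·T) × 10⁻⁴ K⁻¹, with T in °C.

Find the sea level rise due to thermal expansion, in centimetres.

Layer 1: α = (0.62 + 0.071×25)×10⁻⁴ = 2.395×10⁻⁴ K⁻¹
Layer 2: α = (0.62 + 0.071×14)×10⁻⁴ = 1.614×10⁻⁴ K⁻¹
Layer 3: α = (0.62 + 0.071×2)×10⁻⁴ = 0.762×10⁻⁴ K⁻¹
99 × 2.395×10⁻⁴ × 2.1 = 0.04979205 m
99–559 m: 460 × 1.614×10⁻⁴ × 0.66 = 0.04900104 m
559–1859 m: 0.61 × 1300 × 0.762×10⁻⁴ = 0.0604266 m
Δh = 0.04979205 + 0.04900104 + 0.0604266 = 0.15921969 m

Δh = 15.9 cm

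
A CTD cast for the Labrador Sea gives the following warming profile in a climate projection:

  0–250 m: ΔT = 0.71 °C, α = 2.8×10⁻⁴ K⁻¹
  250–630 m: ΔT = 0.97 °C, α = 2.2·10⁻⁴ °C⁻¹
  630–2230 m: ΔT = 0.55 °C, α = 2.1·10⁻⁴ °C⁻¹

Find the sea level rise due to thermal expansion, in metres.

Layer 1: 250 × 2.8×10⁻⁴ × 0.71 = 0.04970 m
250–630 m: 380 × 0.97 × 2.2×10⁻⁴ = 0.081092 m
Layer 3: 2.1×10⁻⁴ × 1600 × 0.55 = 0.18480 m
Δh = 0.04970 + 0.081092 + 0.18480 = 0.315592 m

0.316 m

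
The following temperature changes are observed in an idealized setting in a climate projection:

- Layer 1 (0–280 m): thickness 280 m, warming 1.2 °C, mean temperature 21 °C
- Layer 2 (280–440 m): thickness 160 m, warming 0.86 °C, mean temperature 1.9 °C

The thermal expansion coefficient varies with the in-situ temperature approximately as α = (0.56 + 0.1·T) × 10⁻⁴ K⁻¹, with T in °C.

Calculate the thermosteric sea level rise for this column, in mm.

99.7 mm of thermosteric rise

Layer 1: α = (0.56 + 0.1×21)×10⁻⁴ = 2.66×10⁻⁴ K⁻¹
Layer 2: α = (0.56 + 0.1×1.9)×10⁻⁴ = 0.75×10⁻⁴ K⁻¹
280 × 1.2 × 2.66×10⁻⁴ = 0.089376 m
0.86 × 0.75×10⁻⁴ × 160 = 0.01032 m
Δh = 0.089376 + 0.01032 = 0.099696 m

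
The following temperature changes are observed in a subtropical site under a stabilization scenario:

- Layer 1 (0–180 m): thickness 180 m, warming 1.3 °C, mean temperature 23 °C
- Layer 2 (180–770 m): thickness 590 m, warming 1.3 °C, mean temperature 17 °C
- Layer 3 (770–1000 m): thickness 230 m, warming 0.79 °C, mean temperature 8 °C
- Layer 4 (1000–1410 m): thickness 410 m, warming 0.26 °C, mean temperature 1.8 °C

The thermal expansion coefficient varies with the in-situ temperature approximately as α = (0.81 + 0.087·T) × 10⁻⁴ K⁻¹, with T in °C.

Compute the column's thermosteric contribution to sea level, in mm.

Layer 1: α = (0.81 + 0.087×23)×10⁻⁴ = 2.811×10⁻⁴ K⁻¹
Layer 2: α = (0.81 + 0.087×17)×10⁻⁴ = 2.289×10⁻⁴ K⁻¹
Layer 3: α = (0.81 + 0.087×8)×10⁻⁴ = 1.506×10⁻⁴ K⁻¹
Layer 4: α = (0.81 + 0.087×1.8)×10⁻⁴ = 0.9666×10⁻⁴ K⁻¹
0–180 m: 1.3 × 180 × 2.811×10⁻⁴ = 0.0657774 m
590 × 1.3 × 2.289×10⁻⁴ = 0.1755663 m
1.506×10⁻⁴ × 0.79 × 230 = 0.02736402 m
1000–1410 m: 410 × 0.9666×10⁻⁴ × 0.26 = 0.010303956 m
Δh = 0.0657774 + 0.1755663 + 0.02736402 + 0.010303956 = 0.279011676 m

280 mm of thermosteric rise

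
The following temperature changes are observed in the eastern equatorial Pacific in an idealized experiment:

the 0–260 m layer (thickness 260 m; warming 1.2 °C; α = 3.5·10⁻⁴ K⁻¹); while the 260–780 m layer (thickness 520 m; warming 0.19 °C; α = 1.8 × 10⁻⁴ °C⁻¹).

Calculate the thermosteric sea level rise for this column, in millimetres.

130 mm of thermosteric rise

Layer 1: 1.2 × 260 × 3.5×10⁻⁴ = 0.10920 m
260–780 m: 0.19 × 520 × 1.8×10⁻⁴ = 0.017784 m
Δh = 0.10920 + 0.017784 = 0.126984 m ≈ 130 mm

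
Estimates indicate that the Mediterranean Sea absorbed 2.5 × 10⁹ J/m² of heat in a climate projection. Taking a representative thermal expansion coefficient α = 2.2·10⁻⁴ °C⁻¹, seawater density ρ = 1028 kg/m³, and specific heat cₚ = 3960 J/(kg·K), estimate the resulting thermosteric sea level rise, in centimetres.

13.5 cm of thermosteric rise

Δh = αQ/(ρcₚ) = 2.2×10⁻⁴ × 2.5×10⁹ / (1028 × 3960) ≈ 0.13511 m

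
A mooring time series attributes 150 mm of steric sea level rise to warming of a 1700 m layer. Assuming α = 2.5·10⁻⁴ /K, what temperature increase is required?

0.35 °C

ΔT = Δh/(αH) = 0.15 / (2.5×10⁻⁴ × 1700) ≈ 0.3529 °C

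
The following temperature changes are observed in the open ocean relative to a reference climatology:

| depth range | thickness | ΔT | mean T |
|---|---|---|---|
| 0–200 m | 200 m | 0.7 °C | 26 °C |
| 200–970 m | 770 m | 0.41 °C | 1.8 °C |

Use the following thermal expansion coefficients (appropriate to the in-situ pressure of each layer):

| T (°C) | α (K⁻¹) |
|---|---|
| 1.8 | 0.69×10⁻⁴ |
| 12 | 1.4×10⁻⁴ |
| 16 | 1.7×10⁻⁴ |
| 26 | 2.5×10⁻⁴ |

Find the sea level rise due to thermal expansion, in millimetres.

56.8 mm of thermosteric rise

Layer 1 at 26 °C → α = 2.5×10⁻⁴ K⁻¹
Layer 2 at 1.8 °C → α = 0.69×10⁻⁴ K⁻¹
Layer 1: 2.5×10⁻⁴ × 0.7 × 200 = 0.03500 m
Layer 2: 770 × 0.41 × 0.69×10⁻⁴ = 0.0217833 m
Δh = 0.03500 + 0.0217833 = 0.0567833 m ≈ 56.8 mm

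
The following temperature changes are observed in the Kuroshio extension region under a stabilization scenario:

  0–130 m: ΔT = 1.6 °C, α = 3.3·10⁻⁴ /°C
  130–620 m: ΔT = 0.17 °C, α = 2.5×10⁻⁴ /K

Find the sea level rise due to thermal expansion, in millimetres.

Layer 1: 1.6 × 130 × 3.3×10⁻⁴ = 0.06864 m
130–620 m: 0.17 × 2.5×10⁻⁴ × 490 = 0.020825 m
Δh = 0.06864 + 0.020825 = 0.089465 m ≈ 89.5 mm

about 89.5 mm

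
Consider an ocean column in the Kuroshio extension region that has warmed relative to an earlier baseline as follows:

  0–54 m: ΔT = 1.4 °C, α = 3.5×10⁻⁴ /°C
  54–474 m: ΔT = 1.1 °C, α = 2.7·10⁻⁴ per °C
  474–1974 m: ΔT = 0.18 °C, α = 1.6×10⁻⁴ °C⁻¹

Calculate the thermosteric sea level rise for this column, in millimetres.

194 mm of thermosteric rise

0–54 m: 1.4 × 3.5×10⁻⁴ × 54 = 0.02646 m
2.7×10⁻⁴ × 1.1 × 420 = 0.12474 m
474–1974 m: 1.6×10⁻⁴ × 0.18 × 1500 = 0.04320 m
Δh = 0.02646 + 0.12474 + 0.04320 = 0.19440 m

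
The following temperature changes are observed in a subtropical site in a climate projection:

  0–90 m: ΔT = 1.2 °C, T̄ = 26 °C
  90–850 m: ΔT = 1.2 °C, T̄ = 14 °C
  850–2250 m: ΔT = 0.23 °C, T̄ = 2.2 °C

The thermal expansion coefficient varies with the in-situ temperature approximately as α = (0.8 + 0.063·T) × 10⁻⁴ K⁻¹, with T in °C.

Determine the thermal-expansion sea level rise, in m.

0.210 m of thermosteric rise

Layer 1: α = (0.8 + 0.063×26)×10⁻⁴ = 2.438×10⁻⁴ K⁻¹
Layer 2: α = (0.8 + 0.063×14)×10⁻⁴ = 1.682×10⁻⁴ K⁻¹
Layer 3: α = (0.8 + 0.063×2.2)×10⁻⁴ = 0.9386×10⁻⁴ K⁻¹
Layer 1: 2.438×10⁻⁴ × 1.2 × 90 = 0.0263304 m
90–850 m: 1.2 × 760 × 1.682×10⁻⁴ = 0.1533984 m
0.9386×10⁻⁴ × 0.23 × 1400 = 0.03022292 m
Δh = 0.0263304 + 0.1533984 + 0.03022292 = 0.20995172 m ≈ 0.210 m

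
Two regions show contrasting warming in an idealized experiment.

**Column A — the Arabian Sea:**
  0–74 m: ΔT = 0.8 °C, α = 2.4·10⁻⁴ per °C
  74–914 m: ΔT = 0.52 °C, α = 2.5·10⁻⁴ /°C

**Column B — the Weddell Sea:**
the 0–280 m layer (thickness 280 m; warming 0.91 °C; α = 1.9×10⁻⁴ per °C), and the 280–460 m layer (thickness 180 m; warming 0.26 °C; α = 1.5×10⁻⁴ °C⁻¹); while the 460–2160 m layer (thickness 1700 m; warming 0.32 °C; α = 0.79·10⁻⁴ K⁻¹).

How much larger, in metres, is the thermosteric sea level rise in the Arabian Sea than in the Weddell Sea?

Δh_A − Δh_B ≈ 0.025 m

A Layer 1: 74 × 2.4×10⁻⁴ × 0.8 = 0.014208 m
A 74–914 m: 840 × 2.5×10⁻⁴ × 0.52 = 0.10920 m
A total: 0.123408 m
B 0–280 m: 0.91 × 1.9×10⁻⁴ × 280 = 0.048412 m
B 280–460 m: 1.5×10⁻⁴ × 180 × 0.26 = 0.00702 m
B 460–2160 m: 0.79×10⁻⁴ × 0.32 × 1700 = 0.042976 m
B total: 0.098408 m
Difference: 0.123408 − 0.098408 = 0.02500 m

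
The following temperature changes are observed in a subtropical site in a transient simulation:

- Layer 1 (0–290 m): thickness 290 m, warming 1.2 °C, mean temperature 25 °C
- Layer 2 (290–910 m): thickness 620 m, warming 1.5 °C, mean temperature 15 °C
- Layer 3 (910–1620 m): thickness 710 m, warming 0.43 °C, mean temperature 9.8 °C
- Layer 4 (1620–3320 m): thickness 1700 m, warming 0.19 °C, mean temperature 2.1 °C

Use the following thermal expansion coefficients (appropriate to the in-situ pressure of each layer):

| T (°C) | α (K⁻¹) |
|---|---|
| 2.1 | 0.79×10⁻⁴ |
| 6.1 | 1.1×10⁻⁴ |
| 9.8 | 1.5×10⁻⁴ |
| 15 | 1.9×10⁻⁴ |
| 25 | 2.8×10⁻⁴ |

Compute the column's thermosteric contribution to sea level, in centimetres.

Layer 1 at 25 °C → α = 2.8×10⁻⁴ K⁻¹
Layer 2 at 15 °C → α = 1.9×10⁻⁴ K⁻¹
Layer 3 at 9.8 °C → α = 1.5×10⁻⁴ K⁻¹
Layer 4 at 2.1 °C → α = 0.79×10⁻⁴ K⁻¹
1.2 × 290 × 2.8×10⁻⁴ = 0.09744 m
Layer 2: 1.5 × 620 × 1.9×10⁻⁴ = 0.17670 m
1.5×10⁻⁴ × 0.43 × 710 = 0.045795 m
0.79×10⁻⁴ × 0.19 × 1700 = 0.025517 m
Δh = 0.09744 + 0.17670 + 0.045795 + 0.025517 = 0.345452 m

35 cm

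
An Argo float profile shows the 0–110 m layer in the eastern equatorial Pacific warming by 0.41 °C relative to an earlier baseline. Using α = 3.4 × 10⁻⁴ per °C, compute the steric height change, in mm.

Δh = αΔT·H = 3.4×10⁻⁴ × 0.41 × 110 = 0.015334 m

about 15.3 mm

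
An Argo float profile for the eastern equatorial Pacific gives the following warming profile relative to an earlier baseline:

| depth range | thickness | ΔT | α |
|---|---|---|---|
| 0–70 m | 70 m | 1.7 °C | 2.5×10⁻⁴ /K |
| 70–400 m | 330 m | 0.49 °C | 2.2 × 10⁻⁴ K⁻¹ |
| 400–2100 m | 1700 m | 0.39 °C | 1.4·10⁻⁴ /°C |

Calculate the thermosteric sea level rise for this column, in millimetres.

158 mm of thermosteric rise

Layer 1: 2.5×10⁻⁴ × 70 × 1.7 = 0.02975 m
Layer 2: 330 × 0.49 × 2.2×10⁻⁴ = 0.035574 m
400–2100 m: 1700 × 0.39 × 1.4×10⁻⁴ = 0.09282 m
Δh = 0.02975 + 0.035574 + 0.09282 = 0.158144 m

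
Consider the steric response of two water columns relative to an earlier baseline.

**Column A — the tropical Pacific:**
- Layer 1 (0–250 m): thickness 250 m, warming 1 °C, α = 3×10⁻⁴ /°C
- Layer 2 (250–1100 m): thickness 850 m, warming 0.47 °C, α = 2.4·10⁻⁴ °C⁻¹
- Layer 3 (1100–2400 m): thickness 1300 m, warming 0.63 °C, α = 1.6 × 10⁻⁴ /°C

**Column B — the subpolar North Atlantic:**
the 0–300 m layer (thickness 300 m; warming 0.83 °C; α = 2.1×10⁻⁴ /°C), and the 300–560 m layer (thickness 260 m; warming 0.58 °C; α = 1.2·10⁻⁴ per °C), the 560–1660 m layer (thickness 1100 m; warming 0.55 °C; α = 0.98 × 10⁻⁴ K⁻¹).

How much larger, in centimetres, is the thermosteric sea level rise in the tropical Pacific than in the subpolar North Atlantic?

A Layer 1: 3×10⁻⁴ × 250 × 1 = 0.07500 m
A 850 × 0.47 × 2.4×10⁻⁴ = 0.09588 m
A 0.63 × 1.6×10⁻⁴ × 1300 = 0.13104 m
A total: 0.30192 m
B Layer 1: 300 × 2.1×10⁻⁴ × 0.83 = 0.05229 m
B Layer 2: 1.2×10⁻⁴ × 260 × 0.58 = 0.018096 m
B Layer 3: 0.98×10⁻⁴ × 0.55 × 1100 = 0.05929 m
B total: 0.129676 m
Difference: 0.30192 − 0.129676 = 0.172244 m

17.2 cm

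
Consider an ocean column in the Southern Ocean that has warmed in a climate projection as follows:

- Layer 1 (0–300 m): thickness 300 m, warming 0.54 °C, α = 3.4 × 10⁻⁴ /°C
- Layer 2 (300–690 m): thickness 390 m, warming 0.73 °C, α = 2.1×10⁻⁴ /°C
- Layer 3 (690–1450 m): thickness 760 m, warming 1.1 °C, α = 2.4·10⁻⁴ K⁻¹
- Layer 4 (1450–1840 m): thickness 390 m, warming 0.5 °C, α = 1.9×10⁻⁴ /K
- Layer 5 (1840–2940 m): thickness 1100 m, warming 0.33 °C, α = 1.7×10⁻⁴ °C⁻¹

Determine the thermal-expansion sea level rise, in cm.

Δh = 41 cm

Layer 1: 300 × 0.54 × 3.4×10⁻⁴ = 0.05508 m
Layer 2: 2.1×10⁻⁴ × 0.73 × 390 = 0.059787 m
690–1450 m: 760 × 2.4×10⁻⁴ × 1.1 = 0.20064 m
1450–1840 m: 390 × 0.5 × 1.9×10⁻⁴ = 0.03705 m
1840–2940 m: 1.7×10⁻⁴ × 1100 × 0.33 = 0.06171 m
Δh = 0.05508 + 0.059787 + 0.20064 + 0.03705 + 0.06171 = 0.414267 m ≈ 41 cm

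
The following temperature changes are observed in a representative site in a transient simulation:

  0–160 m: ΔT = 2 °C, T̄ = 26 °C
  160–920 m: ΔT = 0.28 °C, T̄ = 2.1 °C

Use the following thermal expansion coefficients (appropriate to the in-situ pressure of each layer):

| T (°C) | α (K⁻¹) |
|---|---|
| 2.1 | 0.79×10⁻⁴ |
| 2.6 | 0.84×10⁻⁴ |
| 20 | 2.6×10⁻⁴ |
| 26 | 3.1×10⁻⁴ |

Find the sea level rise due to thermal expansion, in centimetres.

Layer 1 at 26 °C → α = 3.1×10⁻⁴ K⁻¹
Layer 2 at 2.1 °C → α = 0.79×10⁻⁴ K⁻¹
Layer 1: 3.1×10⁻⁴ × 2 × 160 = 0.09920 m
760 × 0.28 × 0.79×10⁻⁴ = 0.0168112 m
Δh = 0.09920 + 0.0168112 = 0.1160112 m

Δh = 11.6 cm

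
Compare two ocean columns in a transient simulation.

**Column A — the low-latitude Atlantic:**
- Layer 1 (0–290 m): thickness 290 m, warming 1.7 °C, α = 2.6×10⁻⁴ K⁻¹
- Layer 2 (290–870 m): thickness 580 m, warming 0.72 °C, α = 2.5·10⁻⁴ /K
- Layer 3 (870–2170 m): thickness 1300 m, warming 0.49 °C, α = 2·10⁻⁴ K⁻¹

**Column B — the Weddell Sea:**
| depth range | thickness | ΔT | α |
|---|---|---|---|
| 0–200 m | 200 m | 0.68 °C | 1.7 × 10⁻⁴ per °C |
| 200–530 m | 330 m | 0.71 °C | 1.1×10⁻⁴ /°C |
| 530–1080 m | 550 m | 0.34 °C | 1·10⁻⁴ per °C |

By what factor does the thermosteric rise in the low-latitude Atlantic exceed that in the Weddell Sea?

A Layer 1: 1.7 × 2.6×10⁻⁴ × 290 = 0.12818 m
A Layer 2: 0.72 × 2.5×10⁻⁴ × 580 = 0.10440 m
A Layer 3: 2×10⁻⁴ × 0.49 × 1300 = 0.12740 m
A total: 0.35998 m
B 0.68 × 200 × 1.7×10⁻⁴ = 0.02312 m
B 1.1×10⁻⁴ × 330 × 0.71 = 0.025773 m
B 550 × 1×10⁻⁴ × 0.34 = 0.01870 m
B total: 0.067593 m
Ratio: 0.35998 / 0.067593 ≈ 5.326

5.3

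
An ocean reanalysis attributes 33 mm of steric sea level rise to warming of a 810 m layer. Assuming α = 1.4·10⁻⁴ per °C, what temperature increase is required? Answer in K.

ΔT = Δh/(αH) = 0.033 / (1.4×10⁻⁴ × 810) ≈ 0.2910 K

about 0.291 K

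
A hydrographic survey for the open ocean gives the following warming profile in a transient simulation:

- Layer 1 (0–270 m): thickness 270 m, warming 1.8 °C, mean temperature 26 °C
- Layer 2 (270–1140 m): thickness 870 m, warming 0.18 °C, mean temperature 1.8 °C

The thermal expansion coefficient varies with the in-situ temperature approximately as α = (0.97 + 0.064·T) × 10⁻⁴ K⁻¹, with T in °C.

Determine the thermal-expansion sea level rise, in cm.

Layer 1: α = (0.97 + 0.064×26)×10⁻⁴ = 2.634×10⁻⁴ K⁻¹
Layer 2: α = (0.97 + 0.064×1.8)×10⁻⁴ = 1.0852×10⁻⁴ K⁻¹
270 × 2.634×10⁻⁴ × 1.8 = 0.1280124 m
Layer 2: 870 × 0.18 × 1.0852×10⁻⁴ = 0.016994232 m
Δh = 0.1280124 + 0.016994232 = 0.145006632 m

15 cm of thermosteric rise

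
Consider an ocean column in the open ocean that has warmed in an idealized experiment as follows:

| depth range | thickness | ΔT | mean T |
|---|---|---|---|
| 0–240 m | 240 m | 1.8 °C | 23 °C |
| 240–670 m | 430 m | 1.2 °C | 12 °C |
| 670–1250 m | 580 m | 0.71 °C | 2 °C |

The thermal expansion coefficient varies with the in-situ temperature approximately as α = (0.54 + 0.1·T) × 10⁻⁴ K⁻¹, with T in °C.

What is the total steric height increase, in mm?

Layer 1: α = (0.54 + 0.1×23)×10⁻⁴ = 2.84×10⁻⁴ K⁻¹
Layer 2: α = (0.54 + 0.1×12)×10⁻⁴ = 1.74×10⁻⁴ K⁻¹
Layer 3: α = (0.54 + 0.1×2)×10⁻⁴ = 0.74×10⁻⁴ K⁻¹
Layer 1: 240 × 2.84×10⁻⁴ × 1.8 = 0.122688 m
Layer 2: 1.74×10⁻⁴ × 1.2 × 430 = 0.089784 m
670–1250 m: 0.71 × 580 × 0.74×10⁻⁴ = 0.0304732 m
Δh = 0.122688 + 0.089784 + 0.0304732 = 0.2429452 m

Δh ≈ 243 mm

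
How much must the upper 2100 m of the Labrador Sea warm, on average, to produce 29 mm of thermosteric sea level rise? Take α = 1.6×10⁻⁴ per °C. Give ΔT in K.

ΔT = Δh/(αH) = 0.029 / (1.6×10⁻⁴ × 2100) ≈ 0.08631 K

ΔT ≈ 0.086 K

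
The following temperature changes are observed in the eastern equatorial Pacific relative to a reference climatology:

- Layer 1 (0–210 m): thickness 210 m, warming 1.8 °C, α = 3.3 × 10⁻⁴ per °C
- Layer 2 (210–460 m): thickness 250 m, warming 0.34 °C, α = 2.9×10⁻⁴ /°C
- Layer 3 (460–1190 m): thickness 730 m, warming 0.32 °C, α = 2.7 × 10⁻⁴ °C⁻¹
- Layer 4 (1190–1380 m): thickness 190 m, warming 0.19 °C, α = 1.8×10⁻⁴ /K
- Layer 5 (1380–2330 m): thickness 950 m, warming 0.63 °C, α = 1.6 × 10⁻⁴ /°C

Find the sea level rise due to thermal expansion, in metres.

0.315 m of thermosteric rise

1.8 × 210 × 3.3×10⁻⁴ = 0.12474 m
Layer 2: 250 × 0.34 × 2.9×10⁻⁴ = 0.02465 m
Layer 3: 0.32 × 730 × 2.7×10⁻⁴ = 0.063072 m
Layer 4: 190 × 1.8×10⁻⁴ × 0.19 = 0.006498 m
1380–2330 m: 0.63 × 950 × 1.6×10⁻⁴ = 0.09576 m
Δh = 0.12474 + 0.02465 + 0.063072 + 0.006498 + 0.09576 = 0.31472 m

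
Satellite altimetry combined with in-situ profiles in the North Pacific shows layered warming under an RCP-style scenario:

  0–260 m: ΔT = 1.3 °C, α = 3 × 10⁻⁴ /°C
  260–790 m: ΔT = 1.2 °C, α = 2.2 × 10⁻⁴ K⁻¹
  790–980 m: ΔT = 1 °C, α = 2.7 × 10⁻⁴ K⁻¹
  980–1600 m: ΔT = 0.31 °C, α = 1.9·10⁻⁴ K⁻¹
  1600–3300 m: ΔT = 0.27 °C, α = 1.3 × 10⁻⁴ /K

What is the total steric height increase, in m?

Δh ≈ 0.389 m

3×10⁻⁴ × 1.3 × 260 = 0.10140 m
260–790 m: 2.2×10⁻⁴ × 1.2 × 530 = 0.13992 m
790–980 m: 190 × 2.7×10⁻⁴ × 1 = 0.05130 m
Layer 4: 1.9×10⁻⁴ × 0.31 × 620 = 0.036518 m
1700 × 1.3×10⁻⁴ × 0.27 = 0.05967 m
Δh = 0.10140 + 0.13992 + 0.05130 + 0.036518 + 0.05967 = 0.388808 m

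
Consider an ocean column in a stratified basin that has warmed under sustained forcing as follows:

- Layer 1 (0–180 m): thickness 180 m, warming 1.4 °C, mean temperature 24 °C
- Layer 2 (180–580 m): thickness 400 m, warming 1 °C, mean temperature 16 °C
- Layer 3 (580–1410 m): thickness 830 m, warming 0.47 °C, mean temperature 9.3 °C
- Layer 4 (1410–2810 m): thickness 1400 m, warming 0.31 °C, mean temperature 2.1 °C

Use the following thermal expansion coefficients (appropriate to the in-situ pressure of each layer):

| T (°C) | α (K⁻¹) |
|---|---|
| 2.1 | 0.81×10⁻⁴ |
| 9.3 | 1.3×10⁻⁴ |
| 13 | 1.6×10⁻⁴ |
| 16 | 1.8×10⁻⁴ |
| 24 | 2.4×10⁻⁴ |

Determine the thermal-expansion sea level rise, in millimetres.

Layer 1 at 24 °C → α = 2.4×10⁻⁴ K⁻¹
Layer 2 at 16 °C → α = 1.8×10⁻⁴ K⁻¹
Layer 3 at 9.3 °C → α = 1.3×10⁻⁴ K⁻¹
Layer 4 at 2.1 °C → α = 0.81×10⁻⁴ K⁻¹
0–180 m: 2.4×10⁻⁴ × 1.4 × 180 = 0.06048 m
1 × 1.8×10⁻⁴ × 400 = 0.07200 m
580–1410 m: 830 × 0.47 × 1.3×10⁻⁴ = 0.050713 m
1400 × 0.31 × 0.81×10⁻⁴ = 0.035154 m
Δh = 0.06048 + 0.07200 + 0.050713 + 0.035154 = 0.218347 m

about 218 mm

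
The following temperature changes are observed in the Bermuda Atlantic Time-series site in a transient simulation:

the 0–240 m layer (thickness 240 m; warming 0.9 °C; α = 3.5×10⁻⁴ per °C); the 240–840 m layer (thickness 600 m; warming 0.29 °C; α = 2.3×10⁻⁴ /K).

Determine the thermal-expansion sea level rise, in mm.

Δh = 120 mm

0–240 m: 3.5×10⁻⁴ × 0.9 × 240 = 0.07560 m
Layer 2: 2.3×10⁻⁴ × 600 × 0.29 = 0.04002 m
Δh = 0.07560 + 0.04002 = 0.11562 m ≈ 120 mm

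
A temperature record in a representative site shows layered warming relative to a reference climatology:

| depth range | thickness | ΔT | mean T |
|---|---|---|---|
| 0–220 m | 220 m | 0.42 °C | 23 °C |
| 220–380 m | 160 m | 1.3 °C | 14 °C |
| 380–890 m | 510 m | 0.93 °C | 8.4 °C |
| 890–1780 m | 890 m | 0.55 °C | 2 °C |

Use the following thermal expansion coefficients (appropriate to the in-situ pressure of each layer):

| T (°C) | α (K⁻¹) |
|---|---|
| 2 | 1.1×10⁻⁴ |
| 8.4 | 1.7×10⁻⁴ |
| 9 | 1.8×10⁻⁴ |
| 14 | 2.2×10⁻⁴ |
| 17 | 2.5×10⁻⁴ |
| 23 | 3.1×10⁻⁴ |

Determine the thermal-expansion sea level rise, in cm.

Δh ≈ 20.9 cm

Layer 1 at 23 °C → α = 3.1×10⁻⁴ K⁻¹
Layer 2 at 14 °C → α = 2.2×10⁻⁴ K⁻¹
Layer 3 at 8.4 °C → α = 1.7×10⁻⁴ K⁻¹
Layer 4 at 2 °C → α = 1.1×10⁻⁴ K⁻¹
Layer 1: 220 × 0.42 × 3.1×10⁻⁴ = 0.028644 m
220–380 m: 2.2×10⁻⁴ × 1.3 × 160 = 0.04576 m
0.93 × 510 × 1.7×10⁻⁴ = 0.080631 m
890–1780 m: 1.1×10⁻⁴ × 0.55 × 890 = 0.053845 m
Δh = 0.028644 + 0.04576 + 0.080631 + 0.053845 = 0.20888 m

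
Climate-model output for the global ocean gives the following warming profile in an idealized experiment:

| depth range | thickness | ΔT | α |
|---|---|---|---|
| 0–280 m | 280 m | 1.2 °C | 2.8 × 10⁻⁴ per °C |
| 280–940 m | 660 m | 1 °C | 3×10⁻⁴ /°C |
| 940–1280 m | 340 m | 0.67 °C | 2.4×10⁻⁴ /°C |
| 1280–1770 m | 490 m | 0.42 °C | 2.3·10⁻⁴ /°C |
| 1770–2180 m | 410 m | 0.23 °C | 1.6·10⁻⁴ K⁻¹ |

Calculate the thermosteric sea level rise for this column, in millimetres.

0–280 m: 280 × 2.8×10⁻⁴ × 1.2 = 0.09408 m
Layer 2: 660 × 3×10⁻⁴ × 1 = 0.19800 m
Layer 3: 2.4×10⁻⁴ × 0.67 × 340 = 0.054672 m
2.3×10⁻⁴ × 0.42 × 490 = 0.047334 m
Layer 5: 1.6×10⁻⁴ × 0.23 × 410 = 0.015088 m
Δh = 0.09408 + 0.19800 + 0.054672 + 0.047334 + 0.015088 = 0.409174 m

409 mm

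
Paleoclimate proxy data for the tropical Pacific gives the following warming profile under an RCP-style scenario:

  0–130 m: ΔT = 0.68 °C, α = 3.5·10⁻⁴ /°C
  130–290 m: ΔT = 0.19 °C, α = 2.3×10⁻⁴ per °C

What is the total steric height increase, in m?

0.038 m

0.68 × 130 × 3.5×10⁻⁴ = 0.03094 m
Layer 2: 2.3×10⁻⁴ × 160 × 0.19 = 0.006992 m
Δh = 0.03094 + 0.006992 = 0.037932 m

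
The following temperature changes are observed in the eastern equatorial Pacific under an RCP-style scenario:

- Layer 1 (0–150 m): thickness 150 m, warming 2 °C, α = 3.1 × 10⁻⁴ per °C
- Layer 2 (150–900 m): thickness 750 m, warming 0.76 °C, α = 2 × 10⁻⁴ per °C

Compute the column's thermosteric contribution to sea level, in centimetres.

0–150 m: 150 × 2 × 3.1×10⁻⁴ = 0.09300 m
Layer 2: 0.76 × 2×10⁻⁴ × 750 = 0.11400 m
Δh = 0.09300 + 0.11400 = 0.20700 m

21 cm of thermosteric rise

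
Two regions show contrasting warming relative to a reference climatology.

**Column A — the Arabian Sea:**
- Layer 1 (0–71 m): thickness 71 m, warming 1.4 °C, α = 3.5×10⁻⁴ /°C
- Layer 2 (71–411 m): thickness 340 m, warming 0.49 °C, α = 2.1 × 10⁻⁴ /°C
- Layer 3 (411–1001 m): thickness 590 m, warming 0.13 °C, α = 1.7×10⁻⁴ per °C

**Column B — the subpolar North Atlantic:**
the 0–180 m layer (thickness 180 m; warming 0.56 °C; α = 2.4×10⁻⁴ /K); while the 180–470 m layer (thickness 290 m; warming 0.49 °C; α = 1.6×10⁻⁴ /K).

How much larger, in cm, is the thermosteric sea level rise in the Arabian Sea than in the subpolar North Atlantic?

A Layer 1: 1.4 × 71 × 3.5×10⁻⁴ = 0.03479 m
A 71–411 m: 2.1×10⁻⁴ × 340 × 0.49 = 0.034986 m
A Layer 3: 1.7×10⁻⁴ × 0.13 × 590 = 0.013039 m
A total: 0.082815 m
B 180 × 2.4×10⁻⁴ × 0.56 = 0.024192 m
B Layer 2: 290 × 1.6×10⁻⁴ × 0.49 = 0.022736 m
B total: 0.046928 m
Difference: 0.082815 − 0.046928 = 0.035887 m

3.6 cm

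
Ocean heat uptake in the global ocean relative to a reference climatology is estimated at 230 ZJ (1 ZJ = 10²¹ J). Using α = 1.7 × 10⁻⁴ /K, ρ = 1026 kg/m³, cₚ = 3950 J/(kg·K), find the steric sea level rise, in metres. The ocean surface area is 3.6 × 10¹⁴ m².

0.0268 m

Per unit area: Q = 230×10²¹ / (3.6×10¹⁴) ≈ 6.389×10⁸ J/m²
Δh = αQ/(ρcₚ) = 1.7×10⁻⁴ × 6.389×10⁸ / (1026 × 3950) ≈ 0.02680 m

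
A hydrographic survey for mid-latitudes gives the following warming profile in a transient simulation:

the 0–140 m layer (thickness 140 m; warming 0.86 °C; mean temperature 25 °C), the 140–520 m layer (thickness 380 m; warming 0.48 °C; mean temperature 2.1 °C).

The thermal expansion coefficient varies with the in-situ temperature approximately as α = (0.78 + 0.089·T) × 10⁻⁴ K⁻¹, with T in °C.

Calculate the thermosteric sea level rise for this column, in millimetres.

Layer 1: α = (0.78 + 0.089×25)×10⁻⁴ = 3.005×10⁻⁴ K⁻¹
Layer 2: α = (0.78 + 0.089×2.1)×10⁻⁴ = 0.9669×10⁻⁴ K⁻¹
Layer 1: 140 × 3.005×10⁻⁴ × 0.86 = 0.0361802 m
140–520 m: 0.48 × 380 × 0.9669×10⁻⁴ = 0.017636256 m
Δh = 0.0361802 + 0.017636256 = 0.053816456 m

53.8 mm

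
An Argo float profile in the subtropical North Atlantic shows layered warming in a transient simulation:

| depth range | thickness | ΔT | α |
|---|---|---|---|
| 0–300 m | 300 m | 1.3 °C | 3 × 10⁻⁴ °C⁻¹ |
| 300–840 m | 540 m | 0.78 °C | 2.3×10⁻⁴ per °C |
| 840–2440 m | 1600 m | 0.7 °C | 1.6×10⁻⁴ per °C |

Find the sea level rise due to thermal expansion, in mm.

0–300 m: 1.3 × 3×10⁻⁴ × 300 = 0.11700 m
2.3×10⁻⁴ × 540 × 0.78 = 0.096876 m
1600 × 0.7 × 1.6×10⁻⁴ = 0.17920 m
Δh = 0.11700 + 0.096876 + 0.17920 = 0.393076 m ≈ 393 mm

393 mm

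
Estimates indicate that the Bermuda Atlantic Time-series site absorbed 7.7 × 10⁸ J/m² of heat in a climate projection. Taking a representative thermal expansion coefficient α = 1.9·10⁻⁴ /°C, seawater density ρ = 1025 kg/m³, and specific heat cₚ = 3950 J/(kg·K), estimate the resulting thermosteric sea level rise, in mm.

36 mm of thermosteric rise

Δh = αQ/(ρcₚ) = 1.9×10⁻⁴ × 7.7×10⁸ / (1025 × 3950) ≈ 0.036135 m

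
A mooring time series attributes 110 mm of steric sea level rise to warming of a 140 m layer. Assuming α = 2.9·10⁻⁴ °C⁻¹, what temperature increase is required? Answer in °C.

about 2.71 °C

ΔT = Δh/(αH) = 0.11 / (2.9×10⁻⁴ × 140) ≈ 2.709 °C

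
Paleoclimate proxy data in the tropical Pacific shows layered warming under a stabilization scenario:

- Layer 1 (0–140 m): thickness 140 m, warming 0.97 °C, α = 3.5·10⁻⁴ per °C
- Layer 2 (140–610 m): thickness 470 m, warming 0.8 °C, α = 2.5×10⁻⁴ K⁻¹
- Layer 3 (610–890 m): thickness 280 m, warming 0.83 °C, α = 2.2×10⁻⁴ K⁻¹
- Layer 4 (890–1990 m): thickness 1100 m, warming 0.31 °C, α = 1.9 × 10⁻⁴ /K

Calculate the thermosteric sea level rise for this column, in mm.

140 × 3.5×10⁻⁴ × 0.97 = 0.04753 m
Layer 2: 2.5×10⁻⁴ × 0.8 × 470 = 0.09400 m
610–890 m: 0.83 × 280 × 2.2×10⁻⁴ = 0.051128 m
1100 × 1.9×10⁻⁴ × 0.31 = 0.06479 m
Δh = 0.04753 + 0.09400 + 0.051128 + 0.06479 = 0.257448 m

Δh ≈ 260 mm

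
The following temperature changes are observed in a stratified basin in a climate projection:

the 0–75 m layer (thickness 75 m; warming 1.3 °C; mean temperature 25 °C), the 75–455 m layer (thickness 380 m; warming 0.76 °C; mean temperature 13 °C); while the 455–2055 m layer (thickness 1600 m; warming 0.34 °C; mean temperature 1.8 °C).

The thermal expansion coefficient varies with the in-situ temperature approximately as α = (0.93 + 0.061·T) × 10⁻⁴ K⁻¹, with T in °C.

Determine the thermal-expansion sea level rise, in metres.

Δh ≈ 0.130 m

Layer 1: α = (0.93 + 0.061×25)×10⁻⁴ = 2.455×10⁻⁴ K⁻¹
Layer 2: α = (0.93 + 0.061×13)×10⁻⁴ = 1.723×10⁻⁴ K⁻¹
Layer 3: α = (0.93 + 0.061×1.8)×10⁻⁴ = 1.0398×10⁻⁴ K⁻¹
2.455×10⁻⁴ × 75 × 1.3 = 0.02393625 m
0.76 × 1.723×10⁻⁴ × 380 = 0.04976024 m
1.0398×10⁻⁴ × 0.34 × 1600 = 0.05656512 m
Δh = 0.02393625 + 0.04976024 + 0.05656512 = 0.13026161 m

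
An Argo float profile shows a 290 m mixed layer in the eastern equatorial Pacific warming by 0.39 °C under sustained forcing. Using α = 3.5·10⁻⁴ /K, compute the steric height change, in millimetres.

Δh = αΔT·H = 3.5×10⁻⁴ × 0.39 × 290 = 0.039585 m

39.6 mm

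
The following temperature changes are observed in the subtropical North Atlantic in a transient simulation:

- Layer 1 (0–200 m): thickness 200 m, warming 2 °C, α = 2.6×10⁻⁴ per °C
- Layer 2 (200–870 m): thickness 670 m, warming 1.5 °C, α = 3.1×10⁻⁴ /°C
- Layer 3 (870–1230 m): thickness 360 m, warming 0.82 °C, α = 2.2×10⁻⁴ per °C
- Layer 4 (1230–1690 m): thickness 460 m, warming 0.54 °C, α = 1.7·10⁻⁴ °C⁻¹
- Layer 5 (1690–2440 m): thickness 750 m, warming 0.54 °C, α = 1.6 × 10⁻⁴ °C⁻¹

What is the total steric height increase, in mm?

200 × 2.6×10⁻⁴ × 2 = 0.10400 m
1.5 × 670 × 3.1×10⁻⁴ = 0.31155 m
870–1230 m: 360 × 0.82 × 2.2×10⁻⁴ = 0.064944 m
1230–1690 m: 1.7×10⁻⁴ × 0.54 × 460 = 0.042228 m
Layer 5: 750 × 0.54 × 1.6×10⁻⁴ = 0.06480 m
Δh = 0.10400 + 0.31155 + 0.064944 + 0.042228 + 0.06480 = 0.587522 m

Δh = 588 mm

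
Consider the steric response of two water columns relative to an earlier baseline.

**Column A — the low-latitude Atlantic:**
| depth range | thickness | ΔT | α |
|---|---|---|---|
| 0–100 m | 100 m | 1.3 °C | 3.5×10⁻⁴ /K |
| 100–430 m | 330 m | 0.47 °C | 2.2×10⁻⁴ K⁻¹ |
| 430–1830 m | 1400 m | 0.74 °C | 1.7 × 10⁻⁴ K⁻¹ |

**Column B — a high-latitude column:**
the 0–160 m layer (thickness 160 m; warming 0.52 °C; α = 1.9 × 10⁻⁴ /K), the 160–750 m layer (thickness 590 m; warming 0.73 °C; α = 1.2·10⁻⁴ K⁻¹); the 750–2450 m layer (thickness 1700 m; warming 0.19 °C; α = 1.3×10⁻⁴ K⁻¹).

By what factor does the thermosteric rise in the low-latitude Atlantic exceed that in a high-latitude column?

A 3.5×10⁻⁴ × 1.3 × 100 = 0.04550 m
A 100–430 m: 2.2×10⁻⁴ × 330 × 0.47 = 0.034122 m
A 430–1830 m: 1400 × 0.74 × 1.7×10⁻⁴ = 0.17612 m
A total: 0.255742 m
B 1.9×10⁻⁴ × 0.52 × 160 = 0.015808 m
B 0.73 × 590 × 1.2×10⁻⁴ = 0.051684 m
B Layer 3: 1.3×10⁻⁴ × 1700 × 0.19 = 0.04199 m
B total: 0.109482 m
Ratio: 0.255742 / 0.109482 ≈ 2.336

2.34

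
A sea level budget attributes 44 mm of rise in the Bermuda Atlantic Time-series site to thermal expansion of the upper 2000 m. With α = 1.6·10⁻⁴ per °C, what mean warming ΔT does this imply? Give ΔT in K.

0.14 K

ΔT = Δh/(αH) = 0.044 / (1.6×10⁻⁴ × 2000) = 0.1375 K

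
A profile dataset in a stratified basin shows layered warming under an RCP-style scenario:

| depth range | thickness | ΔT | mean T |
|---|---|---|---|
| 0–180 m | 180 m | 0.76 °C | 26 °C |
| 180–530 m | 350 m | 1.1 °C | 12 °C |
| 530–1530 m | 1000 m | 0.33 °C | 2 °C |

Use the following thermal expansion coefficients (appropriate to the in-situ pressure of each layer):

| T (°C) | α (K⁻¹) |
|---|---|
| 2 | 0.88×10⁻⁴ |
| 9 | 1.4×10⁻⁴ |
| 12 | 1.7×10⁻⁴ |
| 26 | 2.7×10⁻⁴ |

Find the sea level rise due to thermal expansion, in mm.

131 mm

Layer 1 at 26 °C → α = 2.7×10⁻⁴ K⁻¹
Layer 2 at 12 °C → α = 1.7×10⁻⁴ K⁻¹
Layer 3 at 2 °C → α = 0.88×10⁻⁴ K⁻¹
0.76 × 180 × 2.7×10⁻⁴ = 0.036936 m
Layer 2: 1.7×10⁻⁴ × 350 × 1.1 = 0.06545 m
Layer 3: 1000 × 0.88×10⁻⁴ × 0.33 = 0.02904 m
Δh = 0.036936 + 0.06545 + 0.02904 = 0.131426 m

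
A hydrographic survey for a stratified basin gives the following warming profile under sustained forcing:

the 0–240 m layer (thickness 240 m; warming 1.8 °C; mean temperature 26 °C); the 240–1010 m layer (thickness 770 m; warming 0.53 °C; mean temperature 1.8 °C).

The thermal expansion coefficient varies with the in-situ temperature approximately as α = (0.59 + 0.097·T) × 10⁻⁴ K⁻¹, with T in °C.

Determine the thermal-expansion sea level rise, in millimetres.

Layer 1: α = (0.59 + 0.097×26)×10⁻⁴ = 3.112×10⁻⁴ K⁻¹
Layer 2: α = (0.59 + 0.097×1.8)×10⁻⁴ = 0.7646×10⁻⁴ K⁻¹
0–240 m: 3.112×10⁻⁴ × 1.8 × 240 = 0.1344384 m
Layer 2: 770 × 0.53 × 0.7646×10⁻⁴ = 0.031203326 m
Δh = 0.1344384 + 0.031203326 = 0.165641726 m ≈ 170 mm

170 mm of thermosteric rise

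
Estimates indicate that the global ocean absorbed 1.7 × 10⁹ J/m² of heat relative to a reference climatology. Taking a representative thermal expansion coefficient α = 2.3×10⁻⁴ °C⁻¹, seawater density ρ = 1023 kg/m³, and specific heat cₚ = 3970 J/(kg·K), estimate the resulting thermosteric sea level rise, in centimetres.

about 9.63 cm

Δh = αQ/(ρcₚ) = 2.3×10⁻⁴ × 1.7×10⁹ / (1023 × 3970) ≈ 0.096274 m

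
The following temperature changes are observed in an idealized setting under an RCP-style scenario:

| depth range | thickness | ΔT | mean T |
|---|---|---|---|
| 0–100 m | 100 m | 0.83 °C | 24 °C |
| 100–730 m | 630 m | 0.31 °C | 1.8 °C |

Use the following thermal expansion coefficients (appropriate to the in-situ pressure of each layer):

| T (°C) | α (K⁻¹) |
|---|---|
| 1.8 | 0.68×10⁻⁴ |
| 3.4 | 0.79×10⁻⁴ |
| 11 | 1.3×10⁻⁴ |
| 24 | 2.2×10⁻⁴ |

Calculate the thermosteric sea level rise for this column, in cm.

Layer 1 at 24 °C → α = 2.2×10⁻⁴ K⁻¹
Layer 2 at 1.8 °C → α = 0.68×10⁻⁴ K⁻¹
0–100 m: 0.83 × 100 × 2.2×10⁻⁴ = 0.01826 m
630 × 0.68×10⁻⁴ × 0.31 = 0.0132804 m
Δh = 0.01826 + 0.0132804 = 0.0315404 m

Δh = 3.15 cm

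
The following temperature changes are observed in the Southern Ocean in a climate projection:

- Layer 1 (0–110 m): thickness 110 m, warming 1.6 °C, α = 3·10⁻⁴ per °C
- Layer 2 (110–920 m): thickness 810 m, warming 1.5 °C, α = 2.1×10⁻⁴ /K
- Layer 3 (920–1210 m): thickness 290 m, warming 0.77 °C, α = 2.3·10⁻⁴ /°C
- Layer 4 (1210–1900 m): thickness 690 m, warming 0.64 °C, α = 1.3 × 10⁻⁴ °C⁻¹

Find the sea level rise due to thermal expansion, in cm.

1.6 × 3×10⁻⁴ × 110 = 0.05280 m
110–920 m: 810 × 2.1×10⁻⁴ × 1.5 = 0.25515 m
Layer 3: 0.77 × 290 × 2.3×10⁻⁴ = 0.051359 m
690 × 0.64 × 1.3×10⁻⁴ = 0.057408 m
Δh = 0.05280 + 0.25515 + 0.051359 + 0.057408 = 0.416717 m

about 41.7 cm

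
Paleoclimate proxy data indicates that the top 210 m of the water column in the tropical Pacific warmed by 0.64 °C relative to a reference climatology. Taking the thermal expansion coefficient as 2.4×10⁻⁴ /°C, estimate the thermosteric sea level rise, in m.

Δh = αΔT·H = 2.4×10⁻⁴ × 0.64 × 210 = 0.032256 m

0.0323 m of thermosteric rise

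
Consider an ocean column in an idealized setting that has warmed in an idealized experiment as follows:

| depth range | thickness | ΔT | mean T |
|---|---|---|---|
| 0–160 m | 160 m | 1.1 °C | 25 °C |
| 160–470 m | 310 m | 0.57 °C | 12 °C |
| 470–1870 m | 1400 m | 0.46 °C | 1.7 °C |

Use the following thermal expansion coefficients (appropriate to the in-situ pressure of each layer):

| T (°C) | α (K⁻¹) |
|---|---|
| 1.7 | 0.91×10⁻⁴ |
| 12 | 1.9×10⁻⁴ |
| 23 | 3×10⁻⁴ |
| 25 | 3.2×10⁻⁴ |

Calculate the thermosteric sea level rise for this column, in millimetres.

Δh = 148 mm

Layer 1 at 25 °C → α = 3.2×10⁻⁴ K⁻¹
Layer 2 at 12 °C → α = 1.9×10⁻⁴ K⁻¹
Layer 3 at 1.7 °C → α = 0.91×10⁻⁴ K⁻¹
160 × 1.1 × 3.2×10⁻⁴ = 0.05632 m
0.57 × 1.9×10⁻⁴ × 310 = 0.033573 m
Layer 3: 0.46 × 0.91×10⁻⁴ × 1400 = 0.058604 m
Δh = 0.05632 + 0.033573 + 0.058604 = 0.148497 m ≈ 148 mm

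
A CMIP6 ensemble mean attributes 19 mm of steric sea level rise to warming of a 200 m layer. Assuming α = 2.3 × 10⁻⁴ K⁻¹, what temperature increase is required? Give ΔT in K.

ΔT = Δh/(αH) = 0.019 / (2.3×10⁻⁴ × 200) ≈ 0.4130 K

about 0.41 K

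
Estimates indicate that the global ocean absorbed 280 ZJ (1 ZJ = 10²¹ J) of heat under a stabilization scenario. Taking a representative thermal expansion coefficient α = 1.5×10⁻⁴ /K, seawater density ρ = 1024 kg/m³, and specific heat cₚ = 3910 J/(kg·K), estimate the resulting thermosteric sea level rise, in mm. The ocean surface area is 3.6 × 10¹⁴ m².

29.1 mm

Per unit area: Q = 280×10²¹ / (3.6×10¹⁴) ≈ 7.778×10⁸ J/m²
Δh = αQ/(ρcₚ) = 1.5×10⁻⁴ × 7.778×10⁸ / (1024 × 3910) ≈ 0.02914 m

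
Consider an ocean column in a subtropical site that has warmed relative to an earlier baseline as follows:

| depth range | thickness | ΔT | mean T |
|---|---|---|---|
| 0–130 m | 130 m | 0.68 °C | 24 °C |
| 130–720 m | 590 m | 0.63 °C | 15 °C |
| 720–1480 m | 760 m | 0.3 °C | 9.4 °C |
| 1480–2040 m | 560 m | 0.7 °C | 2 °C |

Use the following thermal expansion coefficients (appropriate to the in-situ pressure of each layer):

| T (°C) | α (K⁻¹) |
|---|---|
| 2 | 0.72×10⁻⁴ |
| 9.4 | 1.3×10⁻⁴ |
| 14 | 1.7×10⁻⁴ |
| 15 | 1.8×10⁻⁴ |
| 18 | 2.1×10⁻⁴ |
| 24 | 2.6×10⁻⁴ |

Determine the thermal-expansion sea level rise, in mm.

Layer 1 at 24 °C → α = 2.6×10⁻⁴ K⁻¹
Layer 2 at 15 °C → α = 1.8×10⁻⁴ K⁻¹
Layer 3 at 9.4 °C → α = 1.3×10⁻⁴ K⁻¹
Layer 4 at 2 °C → α = 0.72×10⁻⁴ K⁻¹
Layer 1: 2.6×10⁻⁴ × 0.68 × 130 = 0.022984 m
590 × 1.8×10⁻⁴ × 0.63 = 0.066906 m
Layer 3: 0.3 × 1.3×10⁻⁴ × 760 = 0.02964 m
0.7 × 560 × 0.72×10⁻⁴ = 0.028224 m
Δh = 0.022984 + 0.066906 + 0.02964 + 0.028224 = 0.147754 m ≈ 148 mm

148 mm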